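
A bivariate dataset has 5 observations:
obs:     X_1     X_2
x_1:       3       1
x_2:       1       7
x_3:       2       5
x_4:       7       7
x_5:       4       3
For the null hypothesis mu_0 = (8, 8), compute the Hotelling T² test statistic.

Step 1 — sample mean vector:
  mean(X_1) = (3 + 1 + 2 + 7 + 4) / 5 = 17/5 = 3.4
  mean(X_2) = (1 + 7 + 5 + 7 + 3) / 5 = 23/5 = 4.6
  x̄ = (3.4, 4.6),  deviation x̄ - mu_0 = (3.4, 4.6) - (8, 8) = (-4.6, -3.4).

Step 2 — sample covariance matrix, S[i,j] = (1/(n-1)) · Σ_k (x_{k,i} - mean_i) · (x_{k,j} - mean_j), divisor n-1 = 4:
  S[X_1,X_1] = ((-0.4)·(-0.4) + (-2.4)·(-2.4) + (-1.4)·(-1.4) + (3.6)·(3.6) + (0.6)·(0.6)) / 4 = 21.2/4 = 5.3
  S[X_1,X_2] = ((-0.4)·(-3.6) + (-2.4)·(2.4) + (-1.4)·(0.4) + (3.6)·(2.4) + (0.6)·(-1.6)) / 4 = 2.8/4 = 0.7
  S[X_2,X_2] = ((-3.6)·(-3.6) + (2.4)·(2.4) + (0.4)·(0.4) + (2.4)·(2.4) + (-1.6)·(-1.6)) / 4 = 27.2/4 = 6.8
  S = [[5.3, 0.7],
 [0.7, 6.8]].

Step 3 — invert S. det(S) = 5.3·6.8 - (0.7)² = 35.55.
  S^{-1} = (1/det) · [[d, -b], [-b, a]] = [[0.1913, -0.0197],
 [-0.0197, 0.1491]].

Step 4 — quadratic form (x̄ - mu_0)^T · S^{-1} · (x̄ - mu_0):
  S^{-1} · (x̄ - mu_0) = (-0.8129, -0.4163),
  (x̄ - mu_0)^T · [...] = (-4.6)·(-0.8129) + (-3.4)·(-0.4163) = 5.155.

Step 5 — scale by n: T² = 5 · 5.155 = 25.775.

T² ≈ 25.775


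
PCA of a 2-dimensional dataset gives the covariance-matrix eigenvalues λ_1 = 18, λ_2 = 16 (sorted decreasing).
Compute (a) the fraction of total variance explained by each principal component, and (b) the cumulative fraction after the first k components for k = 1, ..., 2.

Step 1 — total variance = trace(Sigma) = Σ λ_i = 18 + 16 = 34.

Step 2 — fraction explained by component i = λ_i / Σ λ:
  PC1: 18/34 = 0.5294
  PC2: 16/34 = 0.4706

Step 3 — cumulative fraction after k components = (λ_1 + ... + λ_k) / Σ λ:
  k = 1: 18/34 = 0.5294
  k = 2: (18 + 16)/34 = 34/34 = 1

Summary (fraction, with percent):

explained: PC1 0.5294 (52.94%), PC2 0.4706 (47.06%);  cumulative: 0.5294, 1


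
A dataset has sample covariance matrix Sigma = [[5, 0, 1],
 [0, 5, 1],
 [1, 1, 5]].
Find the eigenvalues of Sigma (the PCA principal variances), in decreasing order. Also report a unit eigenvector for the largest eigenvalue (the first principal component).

Step 1 — characteristic polynomial p(λ) = det(λI - Sigma) = λ³ - tr·λ² + c_1·λ - det, where tr = trace, c_1 = sum of the principal 2×2 minors, det = det(Sigma):
  tr = 5 + 5 + 5 = 15,
  c_1 = (5·5 - (0)²) + (5·5 - (1)²) + (5·5 - (1)²) = 25 + 24 + 24 = 73,
  det = 5·(5·5 - (1)²) - (0)·((0)·5 - (1)·(1)) + (1)·((0)·(1) - 5·(1)) = 5·(24) - (0)·(-1) + (1)·(-5) = 115.
  So p(λ) = λ³ - 15λ² + 73λ - 115.
Step 2 — look for an integer root (rational root theorem: any rational root is an integer divisor of 115). Testing λ = 5:
  p(5) = 125 - 375 + 365 - 115 = 0  ✓
  Dividing out (λ - 5): p(λ) = (λ - 5)(λ² - 10λ + 23).
Step 3 — remaining eigenvalues from the quadratic λ² - 10λ + 23 = 0:
  Δ = 10² - 4·23 = 100 - 92 = 8,  λ = (10 ± √8)/2 = (10 ± 2.8284)/2 ≈ 6.4142 or 3.5858.
  Sorted: λ_1 = 6.4142,  λ_2 = 5,  λ_3 = 3.5858  (check: sum = 15 = tr ✓).

Step 4 — unit eigenvector for λ_1 ≈ 6.4142: v spans the null space of (Sigma - λ_1 I), whose rows are
  r_1 = (-1.4142, 0, 1),  r_2 = (0, -1.4142, 1),  r_3 = (1, 1, -1.4142).
  v is orthogonal to every row, so take v ∝ r_1 × r_2 = ((0)·(1) - (1)·(-1.4142), (1)·(0) - (-1.4142)·(1), (-1.4142)·(-1.4142) - (0)·(0)) ≈ (1.4142, 1.4142, 2).
  Let u = (1.4142, 1.4142, 2).
  ||u|| = √((1.4142)² + (1.4142)² + (2)²) = √(8) ≈ 2.8284,  v_1 = u/||u|| ≈ (0.5, 0.5, 0.7071) (||v_1|| = 1).

λ_1 = 6.4142,  λ_2 = 5,  λ_3 = 3.5858;  v_1 ≈ (0.5, 0.5, 0.7071)


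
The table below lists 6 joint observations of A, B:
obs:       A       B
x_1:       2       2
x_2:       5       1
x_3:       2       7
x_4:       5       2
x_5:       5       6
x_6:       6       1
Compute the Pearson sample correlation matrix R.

Step 1 — column means:
  mean(A) = (2 + 5 + 2 + 5 + 5 + 6) / 6 = 25/6 = 4.1667
  mean(B) = (2 + 1 + 7 + 2 + 6 + 1) / 6 = 19/6 = 3.1667

Step 2 — sample variances and covariances s[i,j] = (1/(n-1)) · Σ_k (x_{k,i} - mean_i) · (x_{k,j} - mean_j), with n-1 = 5:
  s[A,A] = ((-2.1667)·(-2.1667) + (0.8333)·(0.8333) + (-2.1667)·(-2.1667) + (0.8333)·(0.8333) + (0.8333)·(0.8333) + (1.8333)·(1.8333)) / 5 = 14.8333/5 = 2.9667
  s[A,B] = ((-2.1667)·(-1.1667) + (0.8333)·(-2.1667) + (-2.1667)·(3.8333) + (0.8333)·(-1.1667) + (0.8333)·(2.8333) + (1.8333)·(-2.1667)) / 5 = -10.1667/5 = -2.0333
  s[B,B] = ((-1.1667)·(-1.1667) + (-2.1667)·(-2.1667) + (3.8333)·(3.8333) + (-1.1667)·(-1.1667) + (2.8333)·(2.8333) + (-2.1667)·(-2.1667)) / 5 = 34.8333/5 = 6.9667
  Sample standard deviations s_i = √(s[i,i]):
  s(A) = √(2.9667) = 1.7224
  s(B) = √(6.9667) = 2.6394

Step 3 — r_{ij} = s_{ij} / (s_i · s_j):
  r[A,A] = 1 (diagonal).
  r[A,B] = -2.0333 / (1.7224 · 2.6394) = -2.0333 / 4.5462 = -0.4473
  r[B,B] = 1 (diagonal).

R is symmetric with unit diagonal. Assembling:

R = [[1, -0.4473],
 [-0.4473, 1]]


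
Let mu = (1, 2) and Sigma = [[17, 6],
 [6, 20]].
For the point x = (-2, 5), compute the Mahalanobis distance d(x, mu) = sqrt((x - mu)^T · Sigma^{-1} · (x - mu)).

Step 1 — centre the observation: (x - mu) = (-3, 3).

Step 2 — invert Sigma. det(Sigma) = 17·20 - (6)² = 304.
  Sigma^{-1} = (1/det) · [[d, -b], [-b, a]] = [[0.0658, -0.0197],
 [-0.0197, 0.0559]].

Step 3 — form the quadratic (x - mu)^T · Sigma^{-1} · (x - mu):
  Sigma^{-1} · (x - mu) = (-0.2566, 0.227).
  (x - mu)^T · [Sigma^{-1} · (x - mu)] = (-3)·(-0.2566) + (3)·(0.227) = 1.4507.

Step 4 — take square root: d = √(1.4507) ≈ 1.2044.

d(x, mu) = √(1.4507) ≈ 1.2044


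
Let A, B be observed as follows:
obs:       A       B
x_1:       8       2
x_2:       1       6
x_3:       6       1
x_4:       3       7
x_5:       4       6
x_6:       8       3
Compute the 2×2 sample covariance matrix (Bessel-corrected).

Step 1 — column means:
  mean(A) = (8 + 1 + 6 + 3 + 4 + 8) / 6 = 30/6 = 5
  mean(B) = (2 + 6 + 1 + 7 + 6 + 3) / 6 = 25/6 = 4.1667

Step 2 — sample covariance S[i,j] = (1/(n-1)) · Σ_k (x_{k,i} - mean_i) · (x_{k,j} - mean_j), with n-1 = 5.
  S[A,A] = ((3)·(3) + (-4)·(-4) + (1)·(1) + (-2)·(-2) + (-1)·(-1) + (3)·(3)) / 5 = 40/5 = 8
  S[A,B] = ((3)·(-2.1667) + (-4)·(1.8333) + (1)·(-3.1667) + (-2)·(2.8333) + (-1)·(1.8333) + (3)·(-1.1667)) / 5 = -28/5 = -5.6
  S[B,B] = ((-2.1667)·(-2.1667) + (1.8333)·(1.8333) + (-3.1667)·(-3.1667) + (2.8333)·(2.8333) + (1.8333)·(1.8333) + (-1.1667)·(-1.1667)) / 5 = 30.8333/5 = 6.1667

S is symmetric (S[j,i] = S[i,j]). Assembling:

S = [[8, -5.6],
 [-5.6, 6.1667]]


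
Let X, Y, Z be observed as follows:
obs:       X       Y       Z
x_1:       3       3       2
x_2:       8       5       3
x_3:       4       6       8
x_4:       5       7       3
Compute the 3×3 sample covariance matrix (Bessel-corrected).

Step 1 — column means:
  mean(X) = (3 + 8 + 4 + 5) / 4 = 20/4 = 5
  mean(Y) = (3 + 5 + 6 + 7) / 4 = 21/4 = 5.25
  mean(Z) = (2 + 3 + 8 + 3) / 4 = 16/4 = 4

Step 2 — sample covariance S[i,j] = (1/(n-1)) · Σ_k (x_{k,i} - mean_i) · (x_{k,j} - mean_j), with n-1 = 3.
  S[X,X] = ((-2)·(-2) + (3)·(3) + (-1)·(-1) + (0)·(0)) / 3 = 14/3 = 4.6667
  S[X,Y] = ((-2)·(-2.25) + (3)·(-0.25) + (-1)·(0.75) + (0)·(1.75)) / 3 = 3/3 = 1
  S[X,Z] = ((-2)·(-2) + (3)·(-1) + (-1)·(4) + (0)·(-1)) / 3 = -3/3 = -1
  S[Y,Y] = ((-2.25)·(-2.25) + (-0.25)·(-0.25) + (0.75)·(0.75) + (1.75)·(1.75)) / 3 = 8.75/3 = 2.9167
  S[Y,Z] = ((-2.25)·(-2) + (-0.25)·(-1) + (0.75)·(4) + (1.75)·(-1)) / 3 = 6/3 = 2
  S[Z,Z] = ((-2)·(-2) + (-1)·(-1) + (4)·(4) + (-1)·(-1)) / 3 = 22/3 = 7.3333

S is symmetric (S[j,i] = S[i,j]). Assembling:

S = [[4.6667, 1, -1],
 [1, 2.9167, 2],
 [-1, 2, 7.3333]]


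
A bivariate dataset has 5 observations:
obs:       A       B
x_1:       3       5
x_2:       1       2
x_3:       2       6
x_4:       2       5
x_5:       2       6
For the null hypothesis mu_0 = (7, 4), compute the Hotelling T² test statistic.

Step 1 — sample mean vector:
  mean(A) = (3 + 1 + 2 + 2 + 2) / 5 = 10/5 = 2
  mean(B) = (5 + 2 + 6 + 5 + 6) / 5 = 24/5 = 4.8
  x̄ = (2, 4.8),  deviation x̄ - mu_0 = (2, 4.8) - (7, 4) = (-5, 0.8).

Step 2 — sample covariance matrix, S[i,j] = (1/(n-1)) · Σ_k (x_{k,i} - mean_i) · (x_{k,j} - mean_j), divisor n-1 = 4:
  S[A,A] = ((1)·(1) + (-1)·(-1) + (0)·(0) + (0)·(0) + (0)·(0)) / 4 = 2/4 = 0.5
  S[A,B] = ((1)·(0.2) + (-1)·(-2.8) + (0)·(1.2) + (0)·(0.2) + (0)·(1.2)) / 4 = 3/4 = 0.75
  S[B,B] = ((0.2)·(0.2) + (-2.8)·(-2.8) + (1.2)·(1.2) + (0.2)·(0.2) + (1.2)·(1.2)) / 4 = 10.8/4 = 2.7
  S = [[0.5, 0.75],
 [0.75, 2.7]].

Step 3 — invert S. det(S) = 0.5·2.7 - (0.75)² = 0.7875.
  S^{-1} = (1/det) · [[d, -b], [-b, a]] = [[3.4286, -0.9524],
 [-0.9524, 0.6349]].

Step 4 — quadratic form (x̄ - mu_0)^T · S^{-1} · (x̄ - mu_0):
  S^{-1} · (x̄ - mu_0) = (-17.9048, 5.2698),
  (x̄ - mu_0)^T · [...] = (-5)·(-17.9048) + (0.8)·(5.2698) = 93.7397.

Step 5 — scale by n: T² = 5 · 93.7397 = 468.6984.

T² ≈ 468.6984


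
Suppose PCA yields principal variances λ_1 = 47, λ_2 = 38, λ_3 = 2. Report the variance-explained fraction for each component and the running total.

Step 1 — total variance = trace(Sigma) = Σ λ_i = 47 + 38 + 2 = 87.

Step 2 — fraction explained by component i = λ_i / Σ λ:
  PC1: 47/87 = 0.5402
  PC2: 38/87 = 0.4368
  PC3: 2/87 = 0.023

Step 3 — cumulative fraction after k components = (λ_1 + ... + λ_k) / Σ λ:
  k = 1: 47/87 = 0.5402
  k = 2: (47 + 38)/87 = 85/87 = 0.977
  k = 3: (47 + 38 + 2)/87 = 87/87 = 1

Summary (fraction, with percent):

explained: PC1 0.5402 (54.02%), PC2 0.4368 (43.68%), PC3 0.023 (2.3%);  cumulative: 0.5402, 0.977, 1


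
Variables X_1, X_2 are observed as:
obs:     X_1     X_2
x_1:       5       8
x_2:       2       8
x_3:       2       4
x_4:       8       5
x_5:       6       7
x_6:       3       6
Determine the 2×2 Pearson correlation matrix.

Step 1 — column means:
  mean(X_1) = (5 + 2 + 2 + 8 + 6 + 3) / 6 = 26/6 = 4.3333
  mean(X_2) = (8 + 8 + 4 + 5 + 7 + 6) / 6 = 38/6 = 6.3333

Step 2 — sample variances and covariances s[i,j] = (1/(n-1)) · Σ_k (x_{k,i} - mean_i) · (x_{k,j} - mean_j), with n-1 = 5:
  s[X_1,X_1] = ((0.6667)·(0.6667) + (-2.3333)·(-2.3333) + (-2.3333)·(-2.3333) + (3.6667)·(3.6667) + (1.6667)·(1.6667) + (-1.3333)·(-1.3333)) / 5 = 29.3333/5 = 5.8667
  s[X_1,X_2] = ((0.6667)·(1.6667) + (-2.3333)·(1.6667) + (-2.3333)·(-2.3333) + (3.6667)·(-1.3333) + (1.6667)·(0.6667) + (-1.3333)·(-0.3333)) / 5 = -0.6667/5 = -0.1333
  s[X_2,X_2] = ((1.6667)·(1.6667) + (1.6667)·(1.6667) + (-2.3333)·(-2.3333) + (-1.3333)·(-1.3333) + (0.6667)·(0.6667) + (-0.3333)·(-0.3333)) / 5 = 13.3333/5 = 2.6667
  Sample standard deviations s_i = √(s[i,i]):
  s(X_1) = √(5.8667) = 2.4221
  s(X_2) = √(2.6667) = 1.633

Step 3 — r_{ij} = s_{ij} / (s_i · s_j):
  r[X_1,X_1] = 1 (diagonal).
  r[X_1,X_2] = -0.1333 / (2.4221 · 1.633) = -0.1333 / 3.9553 = -0.0337
  r[X_2,X_2] = 1 (diagonal).

R is symmetric with unit diagonal. Assembling:

R = [[1, -0.0337],
 [-0.0337, 1]]


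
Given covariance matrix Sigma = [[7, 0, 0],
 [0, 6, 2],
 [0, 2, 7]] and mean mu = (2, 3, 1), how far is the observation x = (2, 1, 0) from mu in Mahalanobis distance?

Step 1 — centre the observation: (x - mu) = (0, -2, -1).

Step 2 — invert Sigma (cofactor / det for 3×3, or solve directly):
  Sigma^{-1} = [[0.1429, 0, 0],
 [0, 0.1842, -0.0526],
 [0, -0.0526, 0.1579]].

Step 3 — form the quadratic (x - mu)^T · Sigma^{-1} · (x - mu):
  Sigma^{-1} · (x - mu) = (0, -0.3158, -0.0526).
  (x - mu)^T · [Sigma^{-1} · (x - mu)] = (0)·(0) + (-2)·(-0.3158) + (-1)·(-0.0526) = 0.6842.

Step 4 — take square root: d = √(0.6842) ≈ 0.8272.

d(x, mu) = √(0.6842) ≈ 0.8272


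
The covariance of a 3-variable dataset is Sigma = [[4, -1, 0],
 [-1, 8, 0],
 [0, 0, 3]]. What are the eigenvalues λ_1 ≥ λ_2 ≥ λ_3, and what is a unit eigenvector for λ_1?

Step 1 — characteristic polynomial p(λ) = det(λI - Sigma) = λ³ - tr·λ² + c_1·λ - det, where tr = trace, c_1 = sum of the principal 2×2 minors, det = det(Sigma):
  tr = 4 + 8 + 3 = 15,
  c_1 = (4·8 - (-1)²) + (4·3 - (0)²) + (8·3 - (0)²) = 31 + 12 + 24 = 67,
  det = 4·(8·3 - (0)²) - (-1)·((-1)·3 - (0)·(0)) + (0)·((-1)·(0) - 8·(0)) = 4·(24) - (-1)·(-3) + (0)·(0) = 93.
  So p(λ) = λ³ - 15λ² + 67λ - 93.
Step 2 — look for an integer root (rational root theorem: any rational root is an integer divisor of 93). Testing λ = 3:
  p(3) = 27 - 135 + 201 - 93 = 0  ✓
  Dividing out (λ - 3): p(λ) = (λ - 3)(λ² - 12λ + 31).
Step 3 — remaining eigenvalues from the quadratic λ² - 12λ + 31 = 0:
  Δ = 12² - 4·31 = 144 - 124 = 20,  λ = (12 ± √20)/2 = (12 ± 4.4721)/2 ≈ 8.2361 or 3.7639.
  Sorted: λ_1 = 8.2361,  λ_2 = 3.7639,  λ_3 = 3  (check: sum = 15 = tr ✓).

Step 4 — unit eigenvector for λ_1 ≈ 8.2361: v spans the null space of (Sigma - λ_1 I), whose rows are
  r_1 = (-4.2361, -1, 0),  r_2 = (-1, -0.2361, 0),  r_3 = (0, 0, -5.2361).
  v is orthogonal to every row, so take v ∝ r_1 × r_3 = ((-1)·(-5.2361) - (0)·(0), (0)·(0) - (-4.2361)·(-5.2361), (-4.2361)·(0) - (-1)·(0)) ≈ (5.2361, -22.1803, 0).
  Let u = (5.2361, -22.1803, 0).
  ||u|| = √((5.2361)² + (-22.1803)² + (0)²) = √(519.3839) ≈ 22.79,  v_1 = u/||u|| ≈ (0.2298, -0.9732, 0) (||v_1|| = 1).

λ_1 = 8.2361,  λ_2 = 3.7639,  λ_3 = 3;  v_1 ≈ (0.2298, -0.9732, 0)


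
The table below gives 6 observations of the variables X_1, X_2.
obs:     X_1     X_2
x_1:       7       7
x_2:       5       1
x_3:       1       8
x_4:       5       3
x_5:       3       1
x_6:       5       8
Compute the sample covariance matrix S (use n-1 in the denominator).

Step 1 — column means:
  mean(X_1) = (7 + 5 + 1 + 5 + 3 + 5) / 6 = 26/6 = 4.3333
  mean(X_2) = (7 + 1 + 8 + 3 + 1 + 8) / 6 = 28/6 = 4.6667

Step 2 — sample covariance S[i,j] = (1/(n-1)) · Σ_k (x_{k,i} - mean_i) · (x_{k,j} - mean_j), with n-1 = 5.
  S[X_1,X_1] = ((2.6667)·(2.6667) + (0.6667)·(0.6667) + (-3.3333)·(-3.3333) + (0.6667)·(0.6667) + (-1.3333)·(-1.3333) + (0.6667)·(0.6667)) / 5 = 21.3333/5 = 4.2667
  S[X_1,X_2] = ((2.6667)·(2.3333) + (0.6667)·(-3.6667) + (-3.3333)·(3.3333) + (0.6667)·(-1.6667) + (-1.3333)·(-3.6667) + (0.6667)·(3.3333)) / 5 = -1.3333/5 = -0.2667
  S[X_2,X_2] = ((2.3333)·(2.3333) + (-3.6667)·(-3.6667) + (3.3333)·(3.3333) + (-1.6667)·(-1.6667) + (-3.6667)·(-3.6667) + (3.3333)·(3.3333)) / 5 = 57.3333/5 = 11.4667

S is symmetric (S[j,i] = S[i,j]). Assembling:

S = [[4.2667, -0.2667],
 [-0.2667, 11.4667]]


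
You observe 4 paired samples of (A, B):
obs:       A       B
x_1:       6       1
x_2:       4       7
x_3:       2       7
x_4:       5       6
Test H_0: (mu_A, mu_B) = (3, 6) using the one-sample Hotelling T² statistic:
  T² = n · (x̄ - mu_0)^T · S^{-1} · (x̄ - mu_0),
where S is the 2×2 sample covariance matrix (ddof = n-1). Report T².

Step 1 — sample mean vector:
  mean(A) = (6 + 4 + 2 + 5) / 4 = 17/4 = 4.25
  mean(B) = (1 + 7 + 7 + 6) / 4 = 21/4 = 5.25
  x̄ = (4.25, 5.25),  deviation x̄ - mu_0 = (4.25, 5.25) - (3, 6) = (1.25, -0.75).

Step 2 — sample covariance matrix, S[i,j] = (1/(n-1)) · Σ_k (x_{k,i} - mean_i) · (x_{k,j} - mean_j), divisor n-1 = 3:
  S[A,A] = ((1.75)·(1.75) + (-0.25)·(-0.25) + (-2.25)·(-2.25) + (0.75)·(0.75)) / 3 = 8.75/3 = 2.9167
  S[A,B] = ((1.75)·(-4.25) + (-0.25)·(1.75) + (-2.25)·(1.75) + (0.75)·(0.75)) / 3 = -11.25/3 = -3.75
  S[B,B] = ((-4.25)·(-4.25) + (1.75)·(1.75) + (1.75)·(1.75) + (0.75)·(0.75)) / 3 = 24.75/3 = 8.25
  S = [[2.9167, -3.75],
 [-3.75, 8.25]].

Step 3 — invert S. det(S) = 2.9167·8.25 - (-3.75)² = 10.
  S^{-1} = (1/det) · [[d, -b], [-b, a]] = [[0.825, 0.375],
 [0.375, 0.2917]].

Step 4 — quadratic form (x̄ - mu_0)^T · S^{-1} · (x̄ - mu_0):
  S^{-1} · (x̄ - mu_0) = (0.75, 0.25),
  (x̄ - mu_0)^T · [...] = (1.25)·(0.75) + (-0.75)·(0.25) = 0.75.

Step 5 — scale by n: T² = 4 · 0.75 = 3.

T² ≈ 3


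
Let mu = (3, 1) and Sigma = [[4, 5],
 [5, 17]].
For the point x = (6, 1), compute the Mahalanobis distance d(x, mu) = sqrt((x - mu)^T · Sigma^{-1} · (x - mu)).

Step 1 — centre the observation: (x - mu) = (3, 0).

Step 2 — invert Sigma. det(Sigma) = 4·17 - (5)² = 43.
  Sigma^{-1} = (1/det) · [[d, -b], [-b, a]] = [[0.3953, -0.1163],
 [-0.1163, 0.093]].

Step 3 — form the quadratic (x - mu)^T · Sigma^{-1} · (x - mu):
  Sigma^{-1} · (x - mu) = (1.186, -0.3488).
  (x - mu)^T · [Sigma^{-1} · (x - mu)] = (3)·(1.186) + (0)·(-0.3488) = 3.5581.

Step 4 — take square root: d = √(3.5581) ≈ 1.8863.

d(x, mu) = √(3.5581) ≈ 1.8863


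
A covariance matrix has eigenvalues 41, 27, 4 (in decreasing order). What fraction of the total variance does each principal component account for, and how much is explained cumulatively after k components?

Step 1 — total variance = trace(Sigma) = Σ λ_i = 41 + 27 + 4 = 72.

Step 2 — fraction explained by component i = λ_i / Σ λ:
  PC1: 41/72 = 0.5694
  PC2: 27/72 = 0.375
  PC3: 4/72 = 0.0556

Step 3 — cumulative fraction after k components = (λ_1 + ... + λ_k) / Σ λ:
  k = 1: 41/72 = 0.5694
  k = 2: (41 + 27)/72 = 68/72 = 0.9444
  k = 3: (41 + 27 + 4)/72 = 72/72 = 1

Summary (fraction, with percent):

explained: PC1 0.5694 (56.94%), PC2 0.375 (37.5%), PC3 0.0556 (5.56%);  cumulative: 0.5694, 0.9444, 1


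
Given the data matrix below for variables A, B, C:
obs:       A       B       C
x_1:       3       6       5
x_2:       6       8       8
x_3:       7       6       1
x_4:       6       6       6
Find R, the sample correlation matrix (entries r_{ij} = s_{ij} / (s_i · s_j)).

Step 1 — column means:
  mean(A) = (3 + 6 + 7 + 6) / 4 = 22/4 = 5.5
  mean(B) = (6 + 8 + 6 + 6) / 4 = 26/4 = 6.5
  mean(C) = (5 + 8 + 1 + 6) / 4 = 20/4 = 5

Step 2 — sample variances and covariances s[i,j] = (1/(n-1)) · Σ_k (x_{k,i} - mean_i) · (x_{k,j} - mean_j), with n-1 = 3:
  s[A,A] = ((-2.5)·(-2.5) + (0.5)·(0.5) + (1.5)·(1.5) + (0.5)·(0.5)) / 3 = 9/3 = 3
  s[A,B] = ((-2.5)·(-0.5) + (0.5)·(1.5) + (1.5)·(-0.5) + (0.5)·(-0.5)) / 3 = 1/3 = 0.3333
  s[A,C] = ((-2.5)·(0) + (0.5)·(3) + (1.5)·(-4) + (0.5)·(1)) / 3 = -4/3 = -1.3333
  s[B,B] = ((-0.5)·(-0.5) + (1.5)·(1.5) + (-0.5)·(-0.5) + (-0.5)·(-0.5)) / 3 = 3/3 = 1
  s[B,C] = ((-0.5)·(0) + (1.5)·(3) + (-0.5)·(-4) + (-0.5)·(1)) / 3 = 6/3 = 2
  s[C,C] = ((0)·(0) + (3)·(3) + (-4)·(-4) + (1)·(1)) / 3 = 26/3 = 8.6667
  Sample standard deviations s_i = √(s[i,i]):
  s(A) = √(3) = 1.7321
  s(B) = √(1) = 1
  s(C) = √(8.6667) = 2.9439

Step 3 — r_{ij} = s_{ij} / (s_i · s_j):
  r[A,A] = 1 (diagonal).
  r[A,B] = 0.3333 / (1.7321 · 1) = 0.3333 / 1.7321 = 0.1925
  r[A,C] = -1.3333 / (1.7321 · 2.9439) = -1.3333 / 5.099 = -0.2615
  r[B,B] = 1 (diagonal).
  r[B,C] = 2 / (1 · 2.9439) = 2 / 2.9439 = 0.6794
  r[C,C] = 1 (diagonal).

R is symmetric with unit diagonal. Assembling:

R = [[1, 0.1925, -0.2615],
 [0.1925, 1, 0.6794],
 [-0.2615, 0.6794, 1]]


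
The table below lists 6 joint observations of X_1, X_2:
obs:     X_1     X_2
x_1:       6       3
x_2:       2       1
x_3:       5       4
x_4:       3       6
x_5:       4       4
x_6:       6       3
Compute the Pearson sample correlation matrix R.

Step 1 — column means:
  mean(X_1) = (6 + 2 + 5 + 3 + 4 + 6) / 6 = 26/6 = 4.3333
  mean(X_2) = (3 + 1 + 4 + 6 + 4 + 3) / 6 = 21/6 = 3.5

Step 2 — sample variances and covariances s[i,j] = (1/(n-1)) · Σ_k (x_{k,i} - mean_i) · (x_{k,j} - mean_j), with n-1 = 5:
  s[X_1,X_1] = ((1.6667)·(1.6667) + (-2.3333)·(-2.3333) + (0.6667)·(0.6667) + (-1.3333)·(-1.3333) + (-0.3333)·(-0.3333) + (1.6667)·(1.6667)) / 5 = 13.3333/5 = 2.6667
  s[X_1,X_2] = ((1.6667)·(-0.5) + (-2.3333)·(-2.5) + (0.6667)·(0.5) + (-1.3333)·(2.5) + (-0.3333)·(0.5) + (1.6667)·(-0.5)) / 5 = 1/5 = 0.2
  s[X_2,X_2] = ((-0.5)·(-0.5) + (-2.5)·(-2.5) + (0.5)·(0.5) + (2.5)·(2.5) + (0.5)·(0.5) + (-0.5)·(-0.5)) / 5 = 13.5/5 = 2.7
  Sample standard deviations s_i = √(s[i,i]):
  s(X_1) = √(2.6667) = 1.633
  s(X_2) = √(2.7) = 1.6432

Step 3 — r_{ij} = s_{ij} / (s_i · s_j):
  r[X_1,X_1] = 1 (diagonal).
  r[X_1,X_2] = 0.2 / (1.633 · 1.6432) = 0.2 / 2.6833 = 0.0745
  r[X_2,X_2] = 1 (diagonal).

R is symmetric with unit diagonal. Assembling:

R = [[1, 0.0745],
 [0.0745, 1]]


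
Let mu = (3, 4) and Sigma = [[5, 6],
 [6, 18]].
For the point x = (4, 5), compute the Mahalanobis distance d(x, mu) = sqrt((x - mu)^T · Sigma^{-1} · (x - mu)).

Step 1 — centre the observation: (x - mu) = (1, 1).

Step 2 — invert Sigma. det(Sigma) = 5·18 - (6)² = 54.
  Sigma^{-1} = (1/det) · [[d, -b], [-b, a]] = [[0.3333, -0.1111],
 [-0.1111, 0.0926]].

Step 3 — form the quadratic (x - mu)^T · Sigma^{-1} · (x - mu):
  Sigma^{-1} · (x - mu) = (0.2222, -0.0185).
  (x - mu)^T · [Sigma^{-1} · (x - mu)] = (1)·(0.2222) + (1)·(-0.0185) = 0.2037.

Step 4 — take square root: d = √(0.2037) ≈ 0.4513.

d(x, mu) = √(0.2037) ≈ 0.4513


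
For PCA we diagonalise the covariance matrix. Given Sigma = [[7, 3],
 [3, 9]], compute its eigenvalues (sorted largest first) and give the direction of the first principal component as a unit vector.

Step 1 — characteristic polynomial of 2×2 Sigma:
  det(Sigma - λI) = λ² - trace · λ + det = 0.
  trace = 7 + 9 = 16, det = 7·9 - (3)² = 54.
Step 2 — discriminant:
  Δ = trace² - 4·det = 256 - 216 = 40.
Step 3 — eigenvalues:
  λ = (trace ± √Δ)/2 = (16 ± 6.3246)/2,
  λ_1 = 11.1623,  λ_2 = 4.8377.

Step 4 — unit eigenvector for λ_1: solve (Sigma - λ_1 I)v = 0. First row:
  (7 - 11.1623)·v_x + (3)·v_y = 0, i.e. (-4.1623)·v_x + (3)·v_y = 0,
  so v ∝ (b, λ_1 - a) = (3, 4.1623) = u.
  ||u|| = √((3)² + (4.1623)²) = √(26.3246) ≈ 5.1307,
  v_1 = u/||u|| ≈ (0.5847, 0.8112) (||v_1|| = 1).

λ_1 = 11.1623,  λ_2 = 4.8377;  v_1 ≈ (0.5847, 0.8112)


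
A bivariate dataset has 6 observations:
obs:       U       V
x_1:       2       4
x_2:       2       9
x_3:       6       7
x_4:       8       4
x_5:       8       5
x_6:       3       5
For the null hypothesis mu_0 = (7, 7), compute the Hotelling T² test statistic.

Step 1 — sample mean vector:
  mean(U) = (2 + 2 + 6 + 8 + 8 + 3) / 6 = 29/6 = 4.8333
  mean(V) = (4 + 9 + 7 + 4 + 5 + 5) / 6 = 34/6 = 5.6667
  x̄ = (4.8333, 5.6667),  deviation x̄ - mu_0 = (4.8333, 5.6667) - (7, 7) = (-2.1667, -1.3333).

Step 2 — sample covariance matrix, S[i,j] = (1/(n-1)) · Σ_k (x_{k,i} - mean_i) · (x_{k,j} - mean_j), divisor n-1 = 5:
  S[U,U] = ((-2.8333)·(-2.8333) + (-2.8333)·(-2.8333) + (1.1667)·(1.1667) + (3.1667)·(3.1667) + (3.1667)·(3.1667) + (-1.8333)·(-1.8333)) / 5 = 40.8333/5 = 8.1667
  S[U,V] = ((-2.8333)·(-1.6667) + (-2.8333)·(3.3333) + (1.1667)·(1.3333) + (3.1667)·(-1.6667) + (3.1667)·(-0.6667) + (-1.8333)·(-0.6667)) / 5 = -9.3333/5 = -1.8667
  S[V,V] = ((-1.6667)·(-1.6667) + (3.3333)·(3.3333) + (1.3333)·(1.3333) + (-1.6667)·(-1.6667) + (-0.6667)·(-0.6667) + (-0.6667)·(-0.6667)) / 5 = 19.3333/5 = 3.8667
  S = [[8.1667, -1.8667],
 [-1.8667, 3.8667]].

Step 3 — invert S. det(S) = 8.1667·3.8667 - (-1.8667)² = 28.0933.
  S^{-1} = (1/det) · [[d, -b], [-b, a]] = [[0.1376, 0.0664],
 [0.0664, 0.2907]].

Step 4 — quadratic form (x̄ - mu_0)^T · S^{-1} · (x̄ - mu_0):
  S^{-1} · (x̄ - mu_0) = (-0.3868, -0.5316),
  (x̄ - mu_0)^T · [...] = (-2.1667)·(-0.3868) + (-1.3333)·(-0.5316) = 1.5468.

Step 5 — scale by n: T² = 6 · 1.5468 = 9.281.

T² ≈ 9.281


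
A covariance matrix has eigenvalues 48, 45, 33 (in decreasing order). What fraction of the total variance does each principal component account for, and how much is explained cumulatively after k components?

Step 1 — total variance = trace(Sigma) = Σ λ_i = 48 + 45 + 33 = 126.

Step 2 — fraction explained by component i = λ_i / Σ λ:
  PC1: 48/126 = 0.381
  PC2: 45/126 = 0.3571
  PC3: 33/126 = 0.2619

Step 3 — cumulative fraction after k components = (λ_1 + ... + λ_k) / Σ λ:
  k = 1: 48/126 = 0.381
  k = 2: (48 + 45)/126 = 93/126 = 0.7381
  k = 3: (48 + 45 + 33)/126 = 126/126 = 1

Summary (fraction, with percent):

explained: PC1 0.381 (38.1%), PC2 0.3571 (35.71%), PC3 0.2619 (26.19%);  cumulative: 0.381, 0.7381, 1


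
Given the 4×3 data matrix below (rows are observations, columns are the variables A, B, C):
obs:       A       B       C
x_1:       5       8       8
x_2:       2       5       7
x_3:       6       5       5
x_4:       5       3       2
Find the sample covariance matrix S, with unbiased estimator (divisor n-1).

Step 1 — column means:
  mean(A) = (5 + 2 + 6 + 5) / 4 = 18/4 = 4.5
  mean(B) = (8 + 5 + 5 + 3) / 4 = 21/4 = 5.25
  mean(C) = (8 + 7 + 5 + 2) / 4 = 22/4 = 5.5

Step 2 — sample covariance S[i,j] = (1/(n-1)) · Σ_k (x_{k,i} - mean_i) · (x_{k,j} - mean_j), with n-1 = 3.
  S[A,A] = ((0.5)·(0.5) + (-2.5)·(-2.5) + (1.5)·(1.5) + (0.5)·(0.5)) / 3 = 9/3 = 3
  S[A,B] = ((0.5)·(2.75) + (-2.5)·(-0.25) + (1.5)·(-0.25) + (0.5)·(-2.25)) / 3 = 0.5/3 = 0.1667
  S[A,C] = ((0.5)·(2.5) + (-2.5)·(1.5) + (1.5)·(-0.5) + (0.5)·(-3.5)) / 3 = -5/3 = -1.6667
  S[B,B] = ((2.75)·(2.75) + (-0.25)·(-0.25) + (-0.25)·(-0.25) + (-2.25)·(-2.25)) / 3 = 12.75/3 = 4.25
  S[B,C] = ((2.75)·(2.5) + (-0.25)·(1.5) + (-0.25)·(-0.5) + (-2.25)·(-3.5)) / 3 = 14.5/3 = 4.8333
  S[C,C] = ((2.5)·(2.5) + (1.5)·(1.5) + (-0.5)·(-0.5) + (-3.5)·(-3.5)) / 3 = 21/3 = 7

S is symmetric (S[j,i] = S[i,j]). Assembling:

S = [[3, 0.1667, -1.6667],
 [0.1667, 4.25, 4.8333],
 [-1.6667, 4.8333, 7]]


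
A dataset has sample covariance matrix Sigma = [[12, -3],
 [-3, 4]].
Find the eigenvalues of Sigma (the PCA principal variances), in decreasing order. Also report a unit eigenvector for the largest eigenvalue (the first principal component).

Step 1 — characteristic polynomial of 2×2 Sigma:
  det(Sigma - λI) = λ² - trace · λ + det = 0.
  trace = 12 + 4 = 16, det = 12·4 - (-3)² = 39.
Step 2 — discriminant:
  Δ = trace² - 4·det = 256 - 156 = 100.
Step 3 — eigenvalues:
  λ = (trace ± √Δ)/2 = (16 ± 10)/2,
  λ_1 = 13,  λ_2 = 3.

Step 4 — unit eigenvector for λ_1: solve (Sigma - λ_1 I)v = 0. First row:
  (12 - 13)·v_x + (-3)·v_y = 0, i.e. (-1)·v_x + (-3)·v_y = 0,
  so v ∝ (b, λ_1 - a) = (-3, 1); multiply by -1 so the first entry is positive: u = (3, -1).
  ||u|| = √((3)² + (-1)²) = √(10) ≈ 3.1623,
  v_1 = u/||u|| ≈ (0.9487, -0.3162) (||v_1|| = 1).

λ_1 = 13,  λ_2 = 3;  v_1 ≈ (0.9487, -0.3162)


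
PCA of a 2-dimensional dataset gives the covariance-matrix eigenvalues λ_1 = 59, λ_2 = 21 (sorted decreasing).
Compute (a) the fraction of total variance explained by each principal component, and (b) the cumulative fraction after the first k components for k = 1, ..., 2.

Step 1 — total variance = trace(Sigma) = Σ λ_i = 59 + 21 = 80.

Step 2 — fraction explained by component i = λ_i / Σ λ:
  PC1: 59/80 = 0.7375
  PC2: 21/80 = 0.2625

Step 3 — cumulative fraction after k components = (λ_1 + ... + λ_k) / Σ λ:
  k = 1: 59/80 = 0.7375
  k = 2: (59 + 21)/80 = 80/80 = 1

Summary (fraction, with percent):

explained: PC1 0.7375 (73.75%), PC2 0.2625 (26.25%);  cumulative: 0.7375, 1


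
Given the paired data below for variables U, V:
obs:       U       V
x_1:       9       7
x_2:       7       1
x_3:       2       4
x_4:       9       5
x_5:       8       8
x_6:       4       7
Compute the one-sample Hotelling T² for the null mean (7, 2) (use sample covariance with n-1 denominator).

Step 1 — sample mean vector:
  mean(U) = (9 + 7 + 2 + 9 + 8 + 4) / 6 = 39/6 = 6.5
  mean(V) = (7 + 1 + 4 + 5 + 8 + 7) / 6 = 32/6 = 5.3333
  x̄ = (6.5, 5.3333),  deviation x̄ - mu_0 = (6.5, 5.3333) - (7, 2) = (-0.5, 3.3333).

Step 2 — sample covariance matrix, S[i,j] = (1/(n-1)) · Σ_k (x_{k,i} - mean_i) · (x_{k,j} - mean_j), divisor n-1 = 5:
  S[U,U] = ((2.5)·(2.5) + (0.5)·(0.5) + (-4.5)·(-4.5) + (2.5)·(2.5) + (1.5)·(1.5) + (-2.5)·(-2.5)) / 5 = 41.5/5 = 8.3
  S[U,V] = ((2.5)·(1.6667) + (0.5)·(-4.3333) + (-4.5)·(-1.3333) + (2.5)·(-0.3333) + (1.5)·(2.6667) + (-2.5)·(1.6667)) / 5 = 7/5 = 1.4
  S[V,V] = ((1.6667)·(1.6667) + (-4.3333)·(-4.3333) + (-1.3333)·(-1.3333) + (-0.3333)·(-0.3333) + (2.6667)·(2.6667) + (1.6667)·(1.6667)) / 5 = 33.3333/5 = 6.6667
  S = [[8.3, 1.4],
 [1.4, 6.6667]].

Step 3 — invert S. det(S) = 8.3·6.6667 - (1.4)² = 53.3733.
  S^{-1} = (1/det) · [[d, -b], [-b, a]] = [[0.1249, -0.0262],
 [-0.0262, 0.1555]].

Step 4 — quadratic form (x̄ - mu_0)^T · S^{-1} · (x̄ - mu_0):
  S^{-1} · (x̄ - mu_0) = (-0.1499, 0.5315),
  (x̄ - mu_0)^T · [...] = (-0.5)·(-0.1499) + (3.3333)·(0.5315) = 1.8465.

Step 5 — scale by n: T² = 6 · 1.8465 = 11.0792.

T² ≈ 11.0792


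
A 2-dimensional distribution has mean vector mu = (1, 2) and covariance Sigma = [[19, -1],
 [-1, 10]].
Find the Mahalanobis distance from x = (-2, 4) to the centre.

Step 1 — centre the observation: (x - mu) = (-3, 2).

Step 2 — invert Sigma. det(Sigma) = 19·10 - (-1)² = 189.
  Sigma^{-1} = (1/det) · [[d, -b], [-b, a]] = [[0.0529, 0.0053],
 [0.0053, 0.1005]].

Step 3 — form the quadratic (x - mu)^T · Sigma^{-1} · (x - mu):
  Sigma^{-1} · (x - mu) = (-0.1481, 0.1852).
  (x - mu)^T · [Sigma^{-1} · (x - mu)] = (-3)·(-0.1481) + (2)·(0.1852) = 0.8148.

Step 4 — take square root: d = √(0.8148) ≈ 0.9027.

d(x, mu) = √(0.8148) ≈ 0.9027


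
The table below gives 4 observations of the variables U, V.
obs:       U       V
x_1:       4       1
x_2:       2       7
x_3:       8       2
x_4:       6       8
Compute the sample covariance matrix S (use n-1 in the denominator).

Step 1 — column means:
  mean(U) = (4 + 2 + 8 + 6) / 4 = 20/4 = 5
  mean(V) = (1 + 7 + 2 + 8) / 4 = 18/4 = 4.5

Step 2 — sample covariance S[i,j] = (1/(n-1)) · Σ_k (x_{k,i} - mean_i) · (x_{k,j} - mean_j), with n-1 = 3.
  S[U,U] = ((-1)·(-1) + (-3)·(-3) + (3)·(3) + (1)·(1)) / 3 = 20/3 = 6.6667
  S[U,V] = ((-1)·(-3.5) + (-3)·(2.5) + (3)·(-2.5) + (1)·(3.5)) / 3 = -8/3 = -2.6667
  S[V,V] = ((-3.5)·(-3.5) + (2.5)·(2.5) + (-2.5)·(-2.5) + (3.5)·(3.5)) / 3 = 37/3 = 12.3333

S is symmetric (S[j,i] = S[i,j]). Assembling:

S = [[6.6667, -2.6667],
 [-2.6667, 12.3333]]


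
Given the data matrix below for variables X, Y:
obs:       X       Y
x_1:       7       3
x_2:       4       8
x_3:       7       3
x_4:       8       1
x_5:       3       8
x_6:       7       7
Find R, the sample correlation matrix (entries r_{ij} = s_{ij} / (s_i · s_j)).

Step 1 — column means:
  mean(X) = (7 + 4 + 7 + 8 + 3 + 7) / 6 = 36/6 = 6
  mean(Y) = (3 + 8 + 3 + 1 + 8 + 7) / 6 = 30/6 = 5

Step 2 — sample variances and covariances s[i,j] = (1/(n-1)) · Σ_k (x_{k,i} - mean_i) · (x_{k,j} - mean_j), with n-1 = 5:
  s[X,X] = ((1)·(1) + (-2)·(-2) + (1)·(1) + (2)·(2) + (-3)·(-3) + (1)·(1)) / 5 = 20/5 = 4
  s[X,Y] = ((1)·(-2) + (-2)·(3) + (1)·(-2) + (2)·(-4) + (-3)·(3) + (1)·(2)) / 5 = -25/5 = -5
  s[Y,Y] = ((-2)·(-2) + (3)·(3) + (-2)·(-2) + (-4)·(-4) + (3)·(3) + (2)·(2)) / 5 = 46/5 = 9.2
  Sample standard deviations s_i = √(s[i,i]):
  s(X) = √(4) = 2
  s(Y) = √(9.2) = 3.0332

Step 3 — r_{ij} = s_{ij} / (s_i · s_j):
  r[X,X] = 1 (diagonal).
  r[X,Y] = -5 / (2 · 3.0332) = -5 / 6.0663 = -0.8242
  r[Y,Y] = 1 (diagonal).

R is symmetric with unit diagonal. Assembling:

R = [[1, -0.8242],
 [-0.8242, 1]]


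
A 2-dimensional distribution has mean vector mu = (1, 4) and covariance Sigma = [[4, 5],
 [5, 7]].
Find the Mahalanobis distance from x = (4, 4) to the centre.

Step 1 — centre the observation: (x - mu) = (3, 0).

Step 2 — invert Sigma. det(Sigma) = 4·7 - (5)² = 3.
  Sigma^{-1} = (1/det) · [[d, -b], [-b, a]] = [[2.3333, -1.6667],
 [-1.6667, 1.3333]].

Step 3 — form the quadratic (x - mu)^T · Sigma^{-1} · (x - mu):
  Sigma^{-1} · (x - mu) = (7, -5).
  (x - mu)^T · [Sigma^{-1} · (x - mu)] = (3)·(7) + (0)·(-5) = 21.

Step 4 — take square root: d = √(21) ≈ 4.5826.

d(x, mu) = √(21) ≈ 4.5826


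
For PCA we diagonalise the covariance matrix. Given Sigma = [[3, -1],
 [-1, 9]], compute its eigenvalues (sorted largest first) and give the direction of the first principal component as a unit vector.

Step 1 — characteristic polynomial of 2×2 Sigma:
  det(Sigma - λI) = λ² - trace · λ + det = 0.
  trace = 3 + 9 = 12, det = 3·9 - (-1)² = 26.
Step 2 — discriminant:
  Δ = trace² - 4·det = 144 - 104 = 40.
Step 3 — eigenvalues:
  λ = (trace ± √Δ)/2 = (12 ± 6.3246)/2,
  λ_1 = 9.1623,  λ_2 = 2.8377.

Step 4 — unit eigenvector for λ_1: solve (Sigma - λ_1 I)v = 0. First row:
  (3 - 9.1623)·v_x + (-1)·v_y = 0, i.e. (-6.1623)·v_x + (-1)·v_y = 0,
  so v ∝ (b, λ_1 - a) = (-1, 6.1623); multiply by -1 so the first entry is positive: u = (1, -6.1623).
  ||u|| = √((1)² + (-6.1623)²) = √(38.9737) ≈ 6.2429,
  v_1 = u/||u|| ≈ (0.1602, -0.9871) (||v_1|| = 1).

λ_1 = 9.1623,  λ_2 = 2.8377;  v_1 ≈ (0.1602, -0.9871)


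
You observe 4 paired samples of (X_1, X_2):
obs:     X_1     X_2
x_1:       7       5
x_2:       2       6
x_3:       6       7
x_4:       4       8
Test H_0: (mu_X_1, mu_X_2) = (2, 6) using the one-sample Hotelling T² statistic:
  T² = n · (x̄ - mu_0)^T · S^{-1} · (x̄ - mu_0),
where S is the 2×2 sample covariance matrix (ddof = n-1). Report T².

Step 1 — sample mean vector:
  mean(X_1) = (7 + 2 + 6 + 4) / 4 = 19/4 = 4.75
  mean(X_2) = (5 + 6 + 7 + 8) / 4 = 26/4 = 6.5
  x̄ = (4.75, 6.5),  deviation x̄ - mu_0 = (4.75, 6.5) - (2, 6) = (2.75, 0.5).

Step 2 — sample covariance matrix, S[i,j] = (1/(n-1)) · Σ_k (x_{k,i} - mean_i) · (x_{k,j} - mean_j), divisor n-1 = 3:
  S[X_1,X_1] = ((2.25)·(2.25) + (-2.75)·(-2.75) + (1.25)·(1.25) + (-0.75)·(-0.75)) / 3 = 14.75/3 = 4.9167
  S[X_1,X_2] = ((2.25)·(-1.5) + (-2.75)·(-0.5) + (1.25)·(0.5) + (-0.75)·(1.5)) / 3 = -2.5/3 = -0.8333
  S[X_2,X_2] = ((-1.5)·(-1.5) + (-0.5)·(-0.5) + (0.5)·(0.5) + (1.5)·(1.5)) / 3 = 5/3 = 1.6667
  S = [[4.9167, -0.8333],
 [-0.8333, 1.6667]].

Step 3 — invert S. det(S) = 4.9167·1.6667 - (-0.8333)² = 7.5.
  S^{-1} = (1/det) · [[d, -b], [-b, a]] = [[0.2222, 0.1111],
 [0.1111, 0.6556]].

Step 4 — quadratic form (x̄ - mu_0)^T · S^{-1} · (x̄ - mu_0):
  S^{-1} · (x̄ - mu_0) = (0.6667, 0.6333),
  (x̄ - mu_0)^T · [...] = (2.75)·(0.6667) + (0.5)·(0.6333) = 2.15.

Step 5 — scale by n: T² = 4 · 2.15 = 8.6.

T² ≈ 8.6


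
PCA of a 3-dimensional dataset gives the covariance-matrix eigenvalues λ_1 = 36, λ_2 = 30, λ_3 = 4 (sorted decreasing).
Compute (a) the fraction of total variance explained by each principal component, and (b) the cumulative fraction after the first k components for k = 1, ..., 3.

Step 1 — total variance = trace(Sigma) = Σ λ_i = 36 + 30 + 4 = 70.

Step 2 — fraction explained by component i = λ_i / Σ λ:
  PC1: 36/70 = 0.5143
  PC2: 30/70 = 0.4286
  PC3: 4/70 = 0.0571

Step 3 — cumulative fraction after k components = (λ_1 + ... + λ_k) / Σ λ:
  k = 1: 36/70 = 0.5143
  k = 2: (36 + 30)/70 = 66/70 = 0.9429
  k = 3: (36 + 30 + 4)/70 = 70/70 = 1

Summary (fraction, with percent):

explained: PC1 0.5143 (51.43%), PC2 0.4286 (42.86%), PC3 0.0571 (5.71%);  cumulative: 0.5143, 0.9429, 1


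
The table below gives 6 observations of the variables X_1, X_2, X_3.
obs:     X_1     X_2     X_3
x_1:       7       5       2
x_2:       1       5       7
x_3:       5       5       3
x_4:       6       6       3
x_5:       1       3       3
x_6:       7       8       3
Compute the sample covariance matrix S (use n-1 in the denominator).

Step 1 — column means:
  mean(X_1) = (7 + 1 + 5 + 6 + 1 + 7) / 6 = 27/6 = 4.5
  mean(X_2) = (5 + 5 + 5 + 6 + 3 + 8) / 6 = 32/6 = 5.3333
  mean(X_3) = (2 + 7 + 3 + 3 + 3 + 3) / 6 = 21/6 = 3.5

Step 2 — sample covariance S[i,j] = (1/(n-1)) · Σ_k (x_{k,i} - mean_i) · (x_{k,j} - mean_j), with n-1 = 5.
  S[X_1,X_1] = ((2.5)·(2.5) + (-3.5)·(-3.5) + (0.5)·(0.5) + (1.5)·(1.5) + (-3.5)·(-3.5) + (2.5)·(2.5)) / 5 = 39.5/5 = 7.9
  S[X_1,X_2] = ((2.5)·(-0.3333) + (-3.5)·(-0.3333) + (0.5)·(-0.3333) + (1.5)·(0.6667) + (-3.5)·(-2.3333) + (2.5)·(2.6667)) / 5 = 16/5 = 3.2
  S[X_1,X_3] = ((2.5)·(-1.5) + (-3.5)·(3.5) + (0.5)·(-0.5) + (1.5)·(-0.5) + (-3.5)·(-0.5) + (2.5)·(-0.5)) / 5 = -16.5/5 = -3.3
  S[X_2,X_2] = ((-0.3333)·(-0.3333) + (-0.3333)·(-0.3333) + (-0.3333)·(-0.3333) + (0.6667)·(0.6667) + (-2.3333)·(-2.3333) + (2.6667)·(2.6667)) / 5 = 13.3333/5 = 2.6667
  S[X_2,X_3] = ((-0.3333)·(-1.5) + (-0.3333)·(3.5) + (-0.3333)·(-0.5) + (0.6667)·(-0.5) + (-2.3333)·(-0.5) + (2.6667)·(-0.5)) / 5 = -1/5 = -0.2
  S[X_3,X_3] = ((-1.5)·(-1.5) + (3.5)·(3.5) + (-0.5)·(-0.5) + (-0.5)·(-0.5) + (-0.5)·(-0.5) + (-0.5)·(-0.5)) / 5 = 15.5/5 = 3.1

S is symmetric (S[j,i] = S[i,j]). Assembling:

S = [[7.9, 3.2, -3.3],
 [3.2, 2.6667, -0.2],
 [-3.3, -0.2, 3.1]]


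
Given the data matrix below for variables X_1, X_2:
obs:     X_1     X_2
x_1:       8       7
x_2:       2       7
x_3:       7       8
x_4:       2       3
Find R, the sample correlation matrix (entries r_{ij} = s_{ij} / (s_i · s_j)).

Step 1 — column means:
  mean(X_1) = (8 + 2 + 7 + 2) / 4 = 19/4 = 4.75
  mean(X_2) = (7 + 7 + 8 + 3) / 4 = 25/4 = 6.25

Step 2 — sample variances and covariances s[i,j] = (1/(n-1)) · Σ_k (x_{k,i} - mean_i) · (x_{k,j} - mean_j), with n-1 = 3:
  s[X_1,X_1] = ((3.25)·(3.25) + (-2.75)·(-2.75) + (2.25)·(2.25) + (-2.75)·(-2.75)) / 3 = 30.75/3 = 10.25
  s[X_1,X_2] = ((3.25)·(0.75) + (-2.75)·(0.75) + (2.25)·(1.75) + (-2.75)·(-3.25)) / 3 = 13.25/3 = 4.4167
  s[X_2,X_2] = ((0.75)·(0.75) + (0.75)·(0.75) + (1.75)·(1.75) + (-3.25)·(-3.25)) / 3 = 14.75/3 = 4.9167
  Sample standard deviations s_i = √(s[i,i]):
  s(X_1) = √(10.25) = 3.2016
  s(X_2) = √(4.9167) = 2.2174

Step 3 — r_{ij} = s_{ij} / (s_i · s_j):
  r[X_1,X_1] = 1 (diagonal).
  r[X_1,X_2] = 4.4167 / (3.2016 · 2.2174) = 4.4167 / 7.099 = 0.6222
  r[X_2,X_2] = 1 (diagonal).

R is symmetric with unit diagonal. Assembling:

R = [[1, 0.6222],
 [0.6222, 1]]


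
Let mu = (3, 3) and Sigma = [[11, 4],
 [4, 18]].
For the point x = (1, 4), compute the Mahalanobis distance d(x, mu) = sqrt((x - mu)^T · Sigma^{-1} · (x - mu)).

Step 1 — centre the observation: (x - mu) = (-2, 1).

Step 2 — invert Sigma. det(Sigma) = 11·18 - (4)² = 182.
  Sigma^{-1} = (1/det) · [[d, -b], [-b, a]] = [[0.0989, -0.022],
 [-0.022, 0.0604]].

Step 3 — form the quadratic (x - mu)^T · Sigma^{-1} · (x - mu):
  Sigma^{-1} · (x - mu) = (-0.2198, 0.1044).
  (x - mu)^T · [Sigma^{-1} · (x - mu)] = (-2)·(-0.2198) + (1)·(0.1044) = 0.544.

Step 4 — take square root: d = √(0.544) ≈ 0.7375.

d(x, mu) = √(0.544) ≈ 0.7375


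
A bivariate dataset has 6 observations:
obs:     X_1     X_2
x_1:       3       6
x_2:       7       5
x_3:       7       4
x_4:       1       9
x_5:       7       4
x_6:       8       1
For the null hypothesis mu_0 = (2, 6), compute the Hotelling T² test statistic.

Step 1 — sample mean vector:
  mean(X_1) = (3 + 7 + 7 + 1 + 7 + 8) / 6 = 33/6 = 5.5
  mean(X_2) = (6 + 5 + 4 + 9 + 4 + 1) / 6 = 29/6 = 4.8333
  x̄ = (5.5, 4.8333),  deviation x̄ - mu_0 = (5.5, 4.8333) - (2, 6) = (3.5, -1.1667).

Step 2 — sample covariance matrix, S[i,j] = (1/(n-1)) · Σ_k (x_{k,i} - mean_i) · (x_{k,j} - mean_j), divisor n-1 = 5:
  S[X_1,X_1] = ((-2.5)·(-2.5) + (1.5)·(1.5) + (1.5)·(1.5) + (-4.5)·(-4.5) + (1.5)·(1.5) + (2.5)·(2.5)) / 5 = 39.5/5 = 7.9
  S[X_1,X_2] = ((-2.5)·(1.1667) + (1.5)·(0.1667) + (1.5)·(-0.8333) + (-4.5)·(4.1667) + (1.5)·(-0.8333) + (2.5)·(-3.8333)) / 5 = -33.5/5 = -6.7
  S[X_2,X_2] = ((1.1667)·(1.1667) + (0.1667)·(0.1667) + (-0.8333)·(-0.8333) + (4.1667)·(4.1667) + (-0.8333)·(-0.8333) + (-3.8333)·(-3.8333)) / 5 = 34.8333/5 = 6.9667
  S = [[7.9, -6.7],
 [-6.7, 6.9667]].

Step 3 — invert S. det(S) = 7.9·6.9667 - (-6.7)² = 10.1467.
  S^{-1} = (1/det) · [[d, -b], [-b, a]] = [[0.6866, 0.6603],
 [0.6603, 0.7786]].

Step 4 — quadratic form (x̄ - mu_0)^T · S^{-1} · (x̄ - mu_0):
  S^{-1} · (x̄ - mu_0) = (1.6327, 1.4028),
  (x̄ - mu_0)^T · [...] = (3.5)·(1.6327) + (-1.1667)·(1.4028) = 4.078.

Step 5 — scale by n: T² = 6 · 4.078 = 24.4678.

T² ≈ 24.4678
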